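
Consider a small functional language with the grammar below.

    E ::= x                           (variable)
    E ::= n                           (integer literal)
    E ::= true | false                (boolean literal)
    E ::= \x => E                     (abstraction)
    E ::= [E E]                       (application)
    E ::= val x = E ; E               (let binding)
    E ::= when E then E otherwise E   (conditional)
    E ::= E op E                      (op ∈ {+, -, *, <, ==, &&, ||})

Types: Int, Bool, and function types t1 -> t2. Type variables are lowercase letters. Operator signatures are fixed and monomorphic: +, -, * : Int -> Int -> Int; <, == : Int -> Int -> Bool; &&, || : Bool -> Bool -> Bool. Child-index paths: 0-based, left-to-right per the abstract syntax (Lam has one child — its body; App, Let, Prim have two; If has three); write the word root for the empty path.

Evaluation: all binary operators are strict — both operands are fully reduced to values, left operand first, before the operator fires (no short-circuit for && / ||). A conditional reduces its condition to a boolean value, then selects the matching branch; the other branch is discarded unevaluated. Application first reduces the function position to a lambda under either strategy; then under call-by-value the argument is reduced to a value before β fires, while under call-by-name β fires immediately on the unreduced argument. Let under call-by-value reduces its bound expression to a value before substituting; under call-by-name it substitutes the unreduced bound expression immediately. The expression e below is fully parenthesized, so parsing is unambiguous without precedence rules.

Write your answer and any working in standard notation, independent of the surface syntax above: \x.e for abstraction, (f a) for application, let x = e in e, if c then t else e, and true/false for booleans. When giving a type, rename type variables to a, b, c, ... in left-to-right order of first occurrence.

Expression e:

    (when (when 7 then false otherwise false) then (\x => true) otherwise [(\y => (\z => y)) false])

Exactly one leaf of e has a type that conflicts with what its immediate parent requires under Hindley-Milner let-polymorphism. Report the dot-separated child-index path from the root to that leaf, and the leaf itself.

Trace:
  unify Int ~ Bool
  FAIL: mismatch Int ~ Bool

Answer: 0.0 : 7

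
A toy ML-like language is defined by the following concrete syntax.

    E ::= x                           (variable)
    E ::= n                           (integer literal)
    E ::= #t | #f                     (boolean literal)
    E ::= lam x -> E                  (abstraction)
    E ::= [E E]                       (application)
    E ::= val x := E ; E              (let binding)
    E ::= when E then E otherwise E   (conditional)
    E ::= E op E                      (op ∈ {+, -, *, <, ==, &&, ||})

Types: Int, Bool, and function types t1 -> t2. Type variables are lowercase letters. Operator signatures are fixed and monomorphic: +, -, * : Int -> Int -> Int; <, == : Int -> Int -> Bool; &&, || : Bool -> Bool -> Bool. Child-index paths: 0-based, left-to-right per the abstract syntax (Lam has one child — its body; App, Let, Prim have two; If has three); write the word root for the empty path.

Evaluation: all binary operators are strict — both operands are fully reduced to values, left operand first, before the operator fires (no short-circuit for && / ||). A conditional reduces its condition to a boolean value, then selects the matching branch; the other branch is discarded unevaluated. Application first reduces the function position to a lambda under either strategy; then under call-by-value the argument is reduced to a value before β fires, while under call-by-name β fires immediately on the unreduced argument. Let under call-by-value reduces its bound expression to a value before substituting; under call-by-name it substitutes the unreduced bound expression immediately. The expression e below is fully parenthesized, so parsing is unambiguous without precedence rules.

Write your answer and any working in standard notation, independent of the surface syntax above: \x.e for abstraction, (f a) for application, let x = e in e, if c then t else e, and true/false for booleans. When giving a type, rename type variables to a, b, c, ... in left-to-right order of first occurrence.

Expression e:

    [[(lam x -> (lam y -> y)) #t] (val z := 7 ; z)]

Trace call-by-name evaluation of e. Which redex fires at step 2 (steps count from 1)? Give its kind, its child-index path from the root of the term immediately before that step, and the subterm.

Trace:
step 0: (((\x.(\y.y)) true) (let z = 7 in z))
step 1: [beta@0] ((\y.y) (let z = 7 in z))
step 2: [beta@root] (let z = 7 in z)

Answer: beta at root : ((\y.y) (let z = 7 in z))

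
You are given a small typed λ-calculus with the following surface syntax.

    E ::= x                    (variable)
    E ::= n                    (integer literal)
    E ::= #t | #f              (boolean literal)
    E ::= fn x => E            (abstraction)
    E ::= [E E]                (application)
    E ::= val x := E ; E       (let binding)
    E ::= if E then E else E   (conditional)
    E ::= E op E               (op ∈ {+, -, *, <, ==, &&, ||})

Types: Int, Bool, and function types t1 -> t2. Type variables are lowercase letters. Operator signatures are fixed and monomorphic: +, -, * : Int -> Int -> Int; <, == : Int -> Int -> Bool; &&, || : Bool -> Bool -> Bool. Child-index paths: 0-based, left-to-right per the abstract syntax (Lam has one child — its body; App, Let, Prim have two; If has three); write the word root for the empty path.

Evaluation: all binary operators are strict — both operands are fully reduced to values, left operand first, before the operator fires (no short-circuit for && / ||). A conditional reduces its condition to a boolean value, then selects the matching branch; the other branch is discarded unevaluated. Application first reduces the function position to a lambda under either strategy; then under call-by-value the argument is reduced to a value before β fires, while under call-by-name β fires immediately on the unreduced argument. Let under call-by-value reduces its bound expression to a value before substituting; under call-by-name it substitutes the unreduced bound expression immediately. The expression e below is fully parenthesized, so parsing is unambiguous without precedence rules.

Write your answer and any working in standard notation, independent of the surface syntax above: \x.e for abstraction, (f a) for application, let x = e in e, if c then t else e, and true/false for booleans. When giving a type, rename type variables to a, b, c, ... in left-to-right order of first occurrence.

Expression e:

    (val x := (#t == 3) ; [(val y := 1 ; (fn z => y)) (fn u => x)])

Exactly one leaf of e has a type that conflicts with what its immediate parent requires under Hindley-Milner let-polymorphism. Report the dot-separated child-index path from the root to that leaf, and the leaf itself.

Answer: 0.0 : true

Working:
  unify Bool ~ Int
  FAIL: mismatch Bool ~ Int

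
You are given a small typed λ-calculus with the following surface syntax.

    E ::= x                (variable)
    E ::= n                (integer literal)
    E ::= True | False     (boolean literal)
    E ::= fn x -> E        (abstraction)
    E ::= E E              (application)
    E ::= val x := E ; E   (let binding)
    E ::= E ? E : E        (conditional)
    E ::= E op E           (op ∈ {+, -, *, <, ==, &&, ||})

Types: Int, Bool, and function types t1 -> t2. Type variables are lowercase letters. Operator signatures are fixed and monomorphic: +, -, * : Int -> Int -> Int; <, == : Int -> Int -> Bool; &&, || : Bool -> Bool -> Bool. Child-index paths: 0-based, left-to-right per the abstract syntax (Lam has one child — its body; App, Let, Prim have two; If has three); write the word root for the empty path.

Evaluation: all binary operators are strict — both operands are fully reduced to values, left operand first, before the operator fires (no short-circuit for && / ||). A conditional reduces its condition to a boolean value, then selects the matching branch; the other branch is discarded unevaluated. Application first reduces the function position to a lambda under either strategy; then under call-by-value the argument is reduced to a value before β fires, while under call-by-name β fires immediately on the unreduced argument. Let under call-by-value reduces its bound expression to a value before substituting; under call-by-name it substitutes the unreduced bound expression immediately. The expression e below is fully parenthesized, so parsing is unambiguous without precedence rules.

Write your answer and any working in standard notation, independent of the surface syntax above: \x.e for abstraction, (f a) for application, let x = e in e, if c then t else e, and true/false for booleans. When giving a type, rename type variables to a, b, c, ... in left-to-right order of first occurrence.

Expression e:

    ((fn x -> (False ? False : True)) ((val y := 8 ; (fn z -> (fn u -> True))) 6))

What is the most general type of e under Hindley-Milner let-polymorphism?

Answer: Bool

Trace:
  unify Bool ~ Bool
  unify Bool ~ Bool
\x._ : a -> Bool
let y : Int
\u._ : c -> Bool
\z._ : b -> c -> Bool
  unify b -> c -> Bool ~ Int -> d
  unify b ~ Int
  unify c -> Bool ~ d
_ _ : c -> Bool
  unify a -> Bool ~ (c -> Bool) -> e
  unify a ~ c -> Bool
  unify Bool ~ e
_ _ : Bool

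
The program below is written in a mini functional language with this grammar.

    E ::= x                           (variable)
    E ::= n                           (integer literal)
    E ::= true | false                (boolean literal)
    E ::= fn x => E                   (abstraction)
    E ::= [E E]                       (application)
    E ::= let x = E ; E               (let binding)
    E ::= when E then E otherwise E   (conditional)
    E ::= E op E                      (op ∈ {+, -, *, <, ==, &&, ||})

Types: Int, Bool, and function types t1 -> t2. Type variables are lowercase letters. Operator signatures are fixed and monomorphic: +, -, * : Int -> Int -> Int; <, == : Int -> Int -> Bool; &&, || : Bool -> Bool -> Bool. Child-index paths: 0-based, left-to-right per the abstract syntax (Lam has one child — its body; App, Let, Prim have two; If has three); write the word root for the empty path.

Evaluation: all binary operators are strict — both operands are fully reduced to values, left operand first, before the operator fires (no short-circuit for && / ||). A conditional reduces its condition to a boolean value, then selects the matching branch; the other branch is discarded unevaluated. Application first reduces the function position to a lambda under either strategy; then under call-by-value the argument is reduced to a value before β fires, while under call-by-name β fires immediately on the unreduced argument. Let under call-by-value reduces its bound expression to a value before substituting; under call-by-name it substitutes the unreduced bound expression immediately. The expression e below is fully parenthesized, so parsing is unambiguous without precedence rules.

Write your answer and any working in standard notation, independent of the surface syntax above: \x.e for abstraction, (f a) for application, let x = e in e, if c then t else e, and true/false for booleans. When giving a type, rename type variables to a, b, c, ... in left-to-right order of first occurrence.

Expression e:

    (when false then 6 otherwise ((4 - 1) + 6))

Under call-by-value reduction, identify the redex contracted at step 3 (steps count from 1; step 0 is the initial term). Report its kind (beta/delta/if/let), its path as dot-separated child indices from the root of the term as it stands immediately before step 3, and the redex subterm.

Answer: delta at root : (3 + 6)

Trace:
step 0: (if false then 6 else ((4 - 1) + 6))
step 1: [if@root] ((4 - 1) + 6)
step 2: [delta@0] (3 + 6)
step 3: [delta@root] 9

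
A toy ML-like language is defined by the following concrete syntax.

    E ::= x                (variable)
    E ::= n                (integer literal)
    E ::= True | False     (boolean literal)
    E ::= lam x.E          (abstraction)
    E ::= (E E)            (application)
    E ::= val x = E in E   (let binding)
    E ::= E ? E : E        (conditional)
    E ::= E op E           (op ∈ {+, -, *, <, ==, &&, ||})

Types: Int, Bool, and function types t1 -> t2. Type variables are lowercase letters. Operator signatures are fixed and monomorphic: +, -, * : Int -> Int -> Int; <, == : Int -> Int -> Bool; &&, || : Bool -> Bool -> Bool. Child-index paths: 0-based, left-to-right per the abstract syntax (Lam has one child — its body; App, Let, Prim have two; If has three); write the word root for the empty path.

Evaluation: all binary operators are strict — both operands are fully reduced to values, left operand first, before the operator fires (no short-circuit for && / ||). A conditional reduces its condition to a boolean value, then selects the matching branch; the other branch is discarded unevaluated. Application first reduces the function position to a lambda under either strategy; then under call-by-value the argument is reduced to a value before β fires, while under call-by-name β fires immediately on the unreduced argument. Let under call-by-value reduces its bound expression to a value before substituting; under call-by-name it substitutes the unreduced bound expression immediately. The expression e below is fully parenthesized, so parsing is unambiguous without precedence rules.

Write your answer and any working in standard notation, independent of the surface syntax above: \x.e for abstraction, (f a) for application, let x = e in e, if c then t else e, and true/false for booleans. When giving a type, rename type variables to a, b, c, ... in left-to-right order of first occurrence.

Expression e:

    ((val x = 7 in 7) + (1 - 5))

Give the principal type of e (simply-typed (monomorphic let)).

Working:
let x : Int
  unify Int ~ Int
  unify Int ~ Int
  unify Int ~ Int
  unify Int ~ Int

Answer: Int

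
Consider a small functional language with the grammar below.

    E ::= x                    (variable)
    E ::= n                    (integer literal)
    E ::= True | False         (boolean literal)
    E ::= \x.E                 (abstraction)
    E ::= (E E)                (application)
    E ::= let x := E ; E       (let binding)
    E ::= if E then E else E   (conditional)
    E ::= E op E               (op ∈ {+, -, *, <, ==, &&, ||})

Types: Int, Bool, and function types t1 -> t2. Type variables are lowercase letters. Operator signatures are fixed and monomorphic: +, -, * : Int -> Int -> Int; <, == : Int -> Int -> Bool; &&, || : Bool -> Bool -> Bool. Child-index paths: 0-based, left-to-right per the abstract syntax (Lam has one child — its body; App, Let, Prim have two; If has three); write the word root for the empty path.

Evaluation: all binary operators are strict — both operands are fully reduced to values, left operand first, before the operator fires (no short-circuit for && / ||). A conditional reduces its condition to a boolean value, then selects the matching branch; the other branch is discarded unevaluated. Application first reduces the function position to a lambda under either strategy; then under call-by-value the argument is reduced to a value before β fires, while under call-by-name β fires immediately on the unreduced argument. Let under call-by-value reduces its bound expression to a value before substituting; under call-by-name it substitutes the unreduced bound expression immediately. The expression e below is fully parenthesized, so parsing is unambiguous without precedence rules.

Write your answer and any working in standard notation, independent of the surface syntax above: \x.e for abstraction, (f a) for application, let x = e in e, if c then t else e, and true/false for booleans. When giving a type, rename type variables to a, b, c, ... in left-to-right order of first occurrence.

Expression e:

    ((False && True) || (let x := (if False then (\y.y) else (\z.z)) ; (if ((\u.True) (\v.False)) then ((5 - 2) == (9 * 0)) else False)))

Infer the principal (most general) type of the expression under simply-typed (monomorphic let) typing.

Derivation:
  unify Bool ~ Bool
  unify Bool ~ Bool
  unify Bool ~ Bool
  unify Bool ~ Bool
y : a
\y._ : a -> a
z : b
\z._ : b -> b
  unify a -> a ~ b -> b
  unify a ~ b
  unify b ~ b
let x : b -> b
\u._ : c -> Bool
\v._ : d -> Bool
  unify c -> Bool ~ (d -> Bool) -> e
  unify c ~ d -> Bool
  unify Bool ~ e
_ _ : Bool
  unify Bool ~ Bool
  unify Int ~ Int
  unify Int ~ Int
  unify Int ~ Int
  unify Int ~ Int
  unify Int ~ Int
  unify Int ~ Int
  unify Bool ~ Bool
  unify Bool ~ Bool

Answer: Bool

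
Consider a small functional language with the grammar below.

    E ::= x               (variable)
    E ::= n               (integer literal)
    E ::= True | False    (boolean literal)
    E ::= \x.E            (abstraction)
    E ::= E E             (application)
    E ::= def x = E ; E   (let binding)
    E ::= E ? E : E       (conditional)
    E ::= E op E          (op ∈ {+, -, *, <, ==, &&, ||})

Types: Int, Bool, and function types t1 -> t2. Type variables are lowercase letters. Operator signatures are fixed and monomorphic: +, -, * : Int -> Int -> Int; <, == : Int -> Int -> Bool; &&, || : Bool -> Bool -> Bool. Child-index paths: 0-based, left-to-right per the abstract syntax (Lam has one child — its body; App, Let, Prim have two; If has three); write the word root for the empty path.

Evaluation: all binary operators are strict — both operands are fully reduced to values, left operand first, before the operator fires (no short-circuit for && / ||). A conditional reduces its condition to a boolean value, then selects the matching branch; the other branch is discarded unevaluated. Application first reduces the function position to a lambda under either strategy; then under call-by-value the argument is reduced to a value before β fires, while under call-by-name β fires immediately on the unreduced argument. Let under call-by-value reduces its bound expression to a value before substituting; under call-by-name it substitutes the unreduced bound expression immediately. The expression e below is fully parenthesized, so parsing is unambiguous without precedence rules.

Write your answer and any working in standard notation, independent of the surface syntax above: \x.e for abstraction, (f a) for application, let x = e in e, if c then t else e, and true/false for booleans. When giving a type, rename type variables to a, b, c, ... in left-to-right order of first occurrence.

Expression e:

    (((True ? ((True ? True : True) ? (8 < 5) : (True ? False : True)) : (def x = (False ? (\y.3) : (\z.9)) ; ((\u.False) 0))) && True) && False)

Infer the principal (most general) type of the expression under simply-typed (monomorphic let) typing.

Working:
  unify Bool ~ Bool
  unify Bool ~ Bool
  unify Bool ~ Bool
  unify Bool ~ Bool
  unify Int ~ Int
  unify Int ~ Int
  unify Bool ~ Bool
  unify Bool ~ Bool
  unify Bool ~ Bool
  unify Bool ~ Bool
\y._ : a -> Int
\z._ : b -> Int
  unify a -> Int ~ b -> Int
  unify a ~ b
  unify Int ~ Int
let x : b -> Int
\u._ : c -> Bool
  unify c -> Bool ~ Int -> d
  unify c ~ Int
  unify Bool ~ d
_ _ : Bool
  unify Bool ~ Bool
  unify Bool ~ Bool
  unify Bool ~ Bool
  unify Bool ~ Bool
  unify Bool ~ Bool

Answer: Bool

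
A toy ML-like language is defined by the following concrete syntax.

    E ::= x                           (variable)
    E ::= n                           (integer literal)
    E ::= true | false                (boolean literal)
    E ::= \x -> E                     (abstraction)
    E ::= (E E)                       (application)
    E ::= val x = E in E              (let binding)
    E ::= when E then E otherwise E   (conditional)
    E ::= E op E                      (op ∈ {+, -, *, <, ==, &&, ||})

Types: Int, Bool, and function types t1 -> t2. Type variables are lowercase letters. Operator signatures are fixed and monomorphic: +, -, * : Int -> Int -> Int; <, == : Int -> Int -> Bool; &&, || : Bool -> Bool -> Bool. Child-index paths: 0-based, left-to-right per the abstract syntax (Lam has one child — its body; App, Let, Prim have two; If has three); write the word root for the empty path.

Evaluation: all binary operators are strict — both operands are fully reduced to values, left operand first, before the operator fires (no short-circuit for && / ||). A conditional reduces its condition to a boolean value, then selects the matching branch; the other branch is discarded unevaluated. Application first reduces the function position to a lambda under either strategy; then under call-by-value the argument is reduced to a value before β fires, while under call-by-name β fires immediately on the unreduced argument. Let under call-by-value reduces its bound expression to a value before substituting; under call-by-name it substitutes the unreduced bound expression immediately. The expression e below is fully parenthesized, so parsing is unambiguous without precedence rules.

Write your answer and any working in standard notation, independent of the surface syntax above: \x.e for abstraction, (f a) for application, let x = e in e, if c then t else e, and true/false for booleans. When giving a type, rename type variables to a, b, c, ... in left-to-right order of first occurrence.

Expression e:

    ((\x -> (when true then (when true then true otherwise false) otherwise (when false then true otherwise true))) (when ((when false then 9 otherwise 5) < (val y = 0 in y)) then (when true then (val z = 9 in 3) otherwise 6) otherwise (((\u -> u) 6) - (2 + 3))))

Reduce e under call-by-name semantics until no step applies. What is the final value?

Trace:
step 0: ((\x.(if true then (if true then true else false) else (if false then true else true))) (if ((if false then 9 else 5) < (let y = 0 in y)) then (if true then (let z = 9 in 3) else 6) else (((\u.u) 6) - (2 + 3))))
step 1: [beta@root] (if true then (if true then true else false) else (if false then true else true))
step 2: [if@root] (if true then true else false)
step 3: [if@root] true

Answer: true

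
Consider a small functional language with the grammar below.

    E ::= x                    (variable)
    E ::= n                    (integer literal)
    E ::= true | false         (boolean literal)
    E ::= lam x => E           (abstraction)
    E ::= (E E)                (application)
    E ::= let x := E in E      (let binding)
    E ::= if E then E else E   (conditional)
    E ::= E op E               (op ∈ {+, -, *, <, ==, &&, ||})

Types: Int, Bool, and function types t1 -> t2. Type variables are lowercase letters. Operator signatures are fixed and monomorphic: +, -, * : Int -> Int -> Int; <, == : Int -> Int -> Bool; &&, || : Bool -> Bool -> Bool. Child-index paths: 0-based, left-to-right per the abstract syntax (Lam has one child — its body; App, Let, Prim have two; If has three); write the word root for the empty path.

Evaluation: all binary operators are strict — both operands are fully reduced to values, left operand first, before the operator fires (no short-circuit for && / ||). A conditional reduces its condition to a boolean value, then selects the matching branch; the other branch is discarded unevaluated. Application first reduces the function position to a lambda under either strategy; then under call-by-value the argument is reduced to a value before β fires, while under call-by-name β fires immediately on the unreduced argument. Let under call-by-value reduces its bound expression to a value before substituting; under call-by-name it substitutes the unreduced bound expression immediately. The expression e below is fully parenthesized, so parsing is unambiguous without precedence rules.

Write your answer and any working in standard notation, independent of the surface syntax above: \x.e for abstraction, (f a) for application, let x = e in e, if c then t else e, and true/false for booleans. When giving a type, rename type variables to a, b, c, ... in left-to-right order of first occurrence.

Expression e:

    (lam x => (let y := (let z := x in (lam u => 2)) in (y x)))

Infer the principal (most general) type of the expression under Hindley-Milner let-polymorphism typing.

Trace:
x : a
let z : a
\u._ : b -> Int
let y : forall. b -> Int
y : c -> Int
x : a
  unify c -> Int ~ a -> d
  unify c ~ a
  unify Int ~ d
_ _ : Int
\x._ : a -> Int

Answer: a -> Int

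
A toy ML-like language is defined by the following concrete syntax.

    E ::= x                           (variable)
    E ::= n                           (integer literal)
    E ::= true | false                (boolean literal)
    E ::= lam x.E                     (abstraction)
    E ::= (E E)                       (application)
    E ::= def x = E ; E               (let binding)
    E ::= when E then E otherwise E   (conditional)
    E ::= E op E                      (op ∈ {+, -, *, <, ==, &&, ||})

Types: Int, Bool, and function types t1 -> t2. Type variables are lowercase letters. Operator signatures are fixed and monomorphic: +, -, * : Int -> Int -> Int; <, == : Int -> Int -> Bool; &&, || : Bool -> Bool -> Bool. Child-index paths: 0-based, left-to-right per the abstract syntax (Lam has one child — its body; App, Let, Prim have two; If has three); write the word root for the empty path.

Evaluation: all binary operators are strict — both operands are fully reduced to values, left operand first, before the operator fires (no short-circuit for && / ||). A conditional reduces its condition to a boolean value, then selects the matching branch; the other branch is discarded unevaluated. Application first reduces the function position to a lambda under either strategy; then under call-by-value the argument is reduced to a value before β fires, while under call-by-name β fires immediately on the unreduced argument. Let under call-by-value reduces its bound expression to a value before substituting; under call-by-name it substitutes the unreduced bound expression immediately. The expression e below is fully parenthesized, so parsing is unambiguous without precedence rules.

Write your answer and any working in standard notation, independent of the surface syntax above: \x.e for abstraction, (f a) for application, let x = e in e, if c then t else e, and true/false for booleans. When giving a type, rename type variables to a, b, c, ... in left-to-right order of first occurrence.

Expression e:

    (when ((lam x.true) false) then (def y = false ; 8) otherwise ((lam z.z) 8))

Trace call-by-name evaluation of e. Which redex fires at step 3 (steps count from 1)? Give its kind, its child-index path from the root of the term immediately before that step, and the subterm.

Answer: let at root : (let y = false in 8)

Derivation:
step 0: (if ((\x.true) false) then (let y = false in 8) else ((\z.z) 8))
step 1: [beta@0] (if true then (let y = false in 8) else ((\z.z) 8))
step 2: [if@root] (let y = false in 8)
step 3: [let@root] 8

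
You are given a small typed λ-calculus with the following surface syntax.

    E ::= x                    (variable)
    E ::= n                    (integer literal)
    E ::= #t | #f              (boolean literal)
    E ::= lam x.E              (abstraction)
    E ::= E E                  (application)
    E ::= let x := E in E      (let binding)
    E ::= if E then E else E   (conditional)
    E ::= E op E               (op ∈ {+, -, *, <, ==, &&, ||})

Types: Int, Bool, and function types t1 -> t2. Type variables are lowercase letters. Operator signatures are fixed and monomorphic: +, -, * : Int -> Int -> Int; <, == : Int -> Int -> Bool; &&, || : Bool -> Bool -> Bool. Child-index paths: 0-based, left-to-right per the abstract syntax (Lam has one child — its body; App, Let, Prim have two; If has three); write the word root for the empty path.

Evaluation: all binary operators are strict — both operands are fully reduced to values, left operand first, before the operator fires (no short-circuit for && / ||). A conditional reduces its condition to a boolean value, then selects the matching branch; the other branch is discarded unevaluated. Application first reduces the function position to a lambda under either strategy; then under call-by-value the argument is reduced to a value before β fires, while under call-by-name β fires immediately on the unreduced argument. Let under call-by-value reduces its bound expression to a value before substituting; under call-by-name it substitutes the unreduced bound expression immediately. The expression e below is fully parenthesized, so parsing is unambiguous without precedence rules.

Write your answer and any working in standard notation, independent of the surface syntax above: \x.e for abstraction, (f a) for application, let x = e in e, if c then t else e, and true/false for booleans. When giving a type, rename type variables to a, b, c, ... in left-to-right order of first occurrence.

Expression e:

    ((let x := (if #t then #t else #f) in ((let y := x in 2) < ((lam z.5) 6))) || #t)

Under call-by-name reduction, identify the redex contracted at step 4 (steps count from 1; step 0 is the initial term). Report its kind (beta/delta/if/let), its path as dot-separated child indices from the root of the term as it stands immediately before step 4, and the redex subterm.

Answer: delta at 0 : (2 < 5)

Derivation:
step 0: ((let x = (if true then true else false) in ((let y = x in 2) < ((\z.5) 6))) || true)
step 1: [let@0] (((let y = (if true then true else false) in 2) < ((\z.5) 6)) || true)
step 2: [let@0.0] ((2 < ((\z.5) 6)) || true)
step 3: [beta@0.1] ((2 < 5) || true)
step 4: [delta@0] (true || true)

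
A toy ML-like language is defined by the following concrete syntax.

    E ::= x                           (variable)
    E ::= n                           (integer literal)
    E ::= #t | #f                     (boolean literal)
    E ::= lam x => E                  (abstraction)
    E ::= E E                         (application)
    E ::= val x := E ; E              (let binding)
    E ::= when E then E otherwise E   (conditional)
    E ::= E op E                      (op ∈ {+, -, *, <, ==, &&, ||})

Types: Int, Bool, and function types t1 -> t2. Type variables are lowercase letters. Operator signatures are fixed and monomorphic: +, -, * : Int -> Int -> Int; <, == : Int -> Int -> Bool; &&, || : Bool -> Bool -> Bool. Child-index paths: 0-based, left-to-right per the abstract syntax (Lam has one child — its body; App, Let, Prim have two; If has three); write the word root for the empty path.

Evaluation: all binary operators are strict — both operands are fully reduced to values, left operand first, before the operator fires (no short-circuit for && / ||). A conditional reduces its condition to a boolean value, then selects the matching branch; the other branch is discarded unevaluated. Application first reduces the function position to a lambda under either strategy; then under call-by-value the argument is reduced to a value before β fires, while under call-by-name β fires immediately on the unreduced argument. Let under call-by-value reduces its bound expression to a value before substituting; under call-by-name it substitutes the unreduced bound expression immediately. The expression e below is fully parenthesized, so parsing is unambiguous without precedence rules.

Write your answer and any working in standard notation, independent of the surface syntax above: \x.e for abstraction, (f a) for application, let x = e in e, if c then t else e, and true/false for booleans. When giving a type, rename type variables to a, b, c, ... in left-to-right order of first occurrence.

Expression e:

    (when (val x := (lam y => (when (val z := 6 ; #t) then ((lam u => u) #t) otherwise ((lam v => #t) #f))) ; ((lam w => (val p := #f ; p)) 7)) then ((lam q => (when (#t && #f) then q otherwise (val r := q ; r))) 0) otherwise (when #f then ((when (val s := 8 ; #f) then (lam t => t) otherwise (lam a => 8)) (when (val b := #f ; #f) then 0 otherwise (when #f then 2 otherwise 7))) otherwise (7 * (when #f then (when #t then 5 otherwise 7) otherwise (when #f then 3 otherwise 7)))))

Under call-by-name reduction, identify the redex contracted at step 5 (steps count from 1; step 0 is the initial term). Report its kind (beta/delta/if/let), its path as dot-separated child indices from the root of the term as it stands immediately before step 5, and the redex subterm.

Derivation:
step 0: (if (let x = (\y.(if (let z = 6 in true) then ((\u.u) true) else ((\v.true) false))) in ((\w.(let p = false in p)) 7)) then ((\q.(if (true && false) then q else (let r = q in r))) 0) else (if false then ((if (let s = 8 in false) then (\t.t) else (\a.8)) (if (let b = false in false) then 0 else (if false then 2 else 7))) else (7 * (if false then (if true then 5 else 7) else (if false then 3 else 7)))))
step 1: [let@0] (if ((\w.(let p = false in p)) 7) then ((\q.(if (true && false) then q else (let r = q in r))) 0) else (if false then ((if (let s = 8 in false) then (\t.t) else (\a.8)) (if (let b = false in false) then 0 else (if false then 2 else 7))) else (7 * (if false then (if true then 5 else 7) else (if false then 3 else 7)))))
step 2: [beta@0] (if (let p = false in p) then ((\q.(if (true && false) then q else (let r = q in r))) 0) else (if false then ((if (let s = 8 in false) then (\t.t) else (\a.8)) (if (let b = false in false) then 0 else (if false then 2 else 7))) else (7 * (if false then (if true then 5 else 7) else (if false then 3 else 7)))))
step 3: [let@0] (if false then ((\q.(if (true && false) then q else (let r = q in r))) 0) else (if false then ((if (let s = 8 in false) then (\t.t) else (\a.8)) (if (let b = false in false) then 0 else (if false then 2 else 7))) else (7 * (if false then (if true then 5 else 7) else (if false then 3 else 7)))))
step 4: [if@root] (if false then ((if (let s = 8 in false) then (\t.t) else (\a.8)) (if (let b = false in false) then 0 else (if false then 2 else 7))) else (7 * (if false then (if true then 5 else 7) else (if false then 3 else 7))))
step 5: [if@root] (7 * (if false then (if true then 5 else 7) else (if false then 3 else 7)))

Answer: if at root : (if false then ((if (let s = 8 in false) then (\t.t) else (\a.8)) (if (let b = false in false) then 0 else (if false then 2 else 7))) else (7 * (if false then (if true then 5 else 7) else (if false then 3 else 7))))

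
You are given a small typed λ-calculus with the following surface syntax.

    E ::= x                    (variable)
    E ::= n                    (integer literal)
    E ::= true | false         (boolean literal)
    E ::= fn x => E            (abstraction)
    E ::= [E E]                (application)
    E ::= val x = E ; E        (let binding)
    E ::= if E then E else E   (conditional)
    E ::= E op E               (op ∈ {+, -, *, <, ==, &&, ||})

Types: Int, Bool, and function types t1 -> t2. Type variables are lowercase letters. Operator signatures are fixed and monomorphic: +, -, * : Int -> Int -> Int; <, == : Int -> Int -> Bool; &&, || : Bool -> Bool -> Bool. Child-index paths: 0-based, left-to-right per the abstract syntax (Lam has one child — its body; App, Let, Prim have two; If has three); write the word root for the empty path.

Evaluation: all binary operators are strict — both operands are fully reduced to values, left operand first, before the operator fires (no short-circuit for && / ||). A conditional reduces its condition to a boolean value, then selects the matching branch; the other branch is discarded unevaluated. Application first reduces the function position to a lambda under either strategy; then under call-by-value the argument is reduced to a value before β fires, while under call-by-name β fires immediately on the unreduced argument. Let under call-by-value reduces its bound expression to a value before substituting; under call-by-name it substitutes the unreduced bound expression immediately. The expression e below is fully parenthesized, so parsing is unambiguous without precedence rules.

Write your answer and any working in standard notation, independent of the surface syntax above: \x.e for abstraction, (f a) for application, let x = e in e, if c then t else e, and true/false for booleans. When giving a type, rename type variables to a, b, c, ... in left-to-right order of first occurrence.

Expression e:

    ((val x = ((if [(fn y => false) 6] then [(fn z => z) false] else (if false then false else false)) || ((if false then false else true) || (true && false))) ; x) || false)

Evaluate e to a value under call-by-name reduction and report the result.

Answer: true

Trace:
step 0: ((let x = ((if ((\y.false) 6) then ((\z.z) false) else (if false then false else false)) || ((if false then false else true) || (true && false))) in x) || false)
step 1: [let@0] (((if ((\y.false) 6) then ((\z.z) false) else (if false then false else false)) || ((if false then false else true) || (true && false))) || false)
step 2: [beta@0.0.0] (((if false then ((\z.z) false) else (if false then false else false)) || ((if false then false else true) || (true && false))) || false)
step 3: [if@0.0] (((if false then false else false) || ((if false then false else true) || (true && false))) || false)
step 4: [if@0.0] ((false || ((if false then false else true) || (true && false))) || false)
step 5: [if@0.1.0] ((false || (true || (true && false))) || false)
step 6: [delta@0.1.1] ((false || (true || false)) || false)
step 7: [delta@0.1] ((false || true) || false)
step 8: [delta@0] (true || false)
step 9: [delta@root] true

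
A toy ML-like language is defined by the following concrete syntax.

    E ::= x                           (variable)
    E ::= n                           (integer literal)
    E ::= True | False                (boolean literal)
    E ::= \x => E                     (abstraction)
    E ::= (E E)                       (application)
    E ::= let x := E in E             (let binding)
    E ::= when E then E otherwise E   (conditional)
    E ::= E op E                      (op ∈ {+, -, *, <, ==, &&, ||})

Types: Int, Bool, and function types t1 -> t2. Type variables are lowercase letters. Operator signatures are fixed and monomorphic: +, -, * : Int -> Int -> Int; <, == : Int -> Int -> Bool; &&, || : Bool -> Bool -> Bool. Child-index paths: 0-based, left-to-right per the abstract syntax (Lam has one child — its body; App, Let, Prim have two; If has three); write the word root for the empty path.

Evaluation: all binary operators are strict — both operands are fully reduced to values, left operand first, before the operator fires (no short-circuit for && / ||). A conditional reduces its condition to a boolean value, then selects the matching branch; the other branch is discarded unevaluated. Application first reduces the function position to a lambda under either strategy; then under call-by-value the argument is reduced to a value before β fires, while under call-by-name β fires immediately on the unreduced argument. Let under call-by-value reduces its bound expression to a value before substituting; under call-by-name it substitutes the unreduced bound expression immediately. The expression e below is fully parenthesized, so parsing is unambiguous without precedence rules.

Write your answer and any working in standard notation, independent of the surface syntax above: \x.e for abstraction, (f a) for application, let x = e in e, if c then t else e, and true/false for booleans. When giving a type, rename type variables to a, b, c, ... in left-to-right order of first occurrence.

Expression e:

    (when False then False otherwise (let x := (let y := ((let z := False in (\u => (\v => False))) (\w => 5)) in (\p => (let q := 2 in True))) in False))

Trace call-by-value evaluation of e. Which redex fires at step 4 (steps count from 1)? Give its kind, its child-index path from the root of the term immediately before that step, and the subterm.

Answer: let at 0 : (let y = (\v.false) in (\p.(let q = 2 in true)))

Derivation:
step 0: (if false then false else (let x = (let y = ((let z = false in (\u.(\v.false))) (\w.5)) in (\p.(let q = 2 in true))) in false))
step 1: [if@root] (let x = (let y = ((let z = false in (\u.(\v.false))) (\w.5)) in (\p.(let q = 2 in true))) in false)
step 2: [let@0.0.0] (let x = (let y = ((\u.(\v.false)) (\w.5)) in (\p.(let q = 2 in true))) in false)
step 3: [beta@0.0] (let x = (let y = (\v.false) in (\p.(let q = 2 in true))) in false)
step 4: [let@0] (let x = (\p.(let q = 2 in true)) in false)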